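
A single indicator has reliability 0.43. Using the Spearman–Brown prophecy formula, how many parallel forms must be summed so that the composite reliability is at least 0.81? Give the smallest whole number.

6

k ≥ ρ*(1−ρ₁)/(ρ₁(1−ρ*)) = 0.81·0.57 / (0.43·0.19) = 5.651.
Smallest integer k = 6.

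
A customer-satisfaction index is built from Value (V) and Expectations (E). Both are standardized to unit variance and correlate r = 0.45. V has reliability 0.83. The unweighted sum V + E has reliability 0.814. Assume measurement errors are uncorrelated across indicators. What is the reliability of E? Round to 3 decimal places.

0.631

Var(V+E) = 2 + 2·0.45 = 2.900.
True-score variance = ρ_V + ρ_E + 2·0.45, so 0.814 = (0.83 + ρ_E + 0.90) / 2.900.
ρ_E = 0.814·2.900 − 0.83 − 0.90 = 0.631.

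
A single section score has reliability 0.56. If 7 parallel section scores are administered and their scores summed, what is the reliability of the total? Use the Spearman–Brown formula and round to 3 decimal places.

0.899

ρ_k = kρ / (1 + (k−1)ρ) = 7·0.56 / (1 + 6·0.56) = 3.920 / 4.360 = 0.899.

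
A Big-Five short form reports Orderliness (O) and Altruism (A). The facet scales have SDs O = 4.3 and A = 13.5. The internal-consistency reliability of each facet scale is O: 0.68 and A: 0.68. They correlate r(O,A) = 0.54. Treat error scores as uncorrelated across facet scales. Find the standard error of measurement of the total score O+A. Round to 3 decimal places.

8.015

Var(total) = 200.74 + 62.694 = 263.434.
True-score variance = 136.503 + 62.694 = 199.197, so reliability = 0.7562.
Error variance = 263.434 − 199.197 = 64.2368; SEM = √64.2368 = 8.015.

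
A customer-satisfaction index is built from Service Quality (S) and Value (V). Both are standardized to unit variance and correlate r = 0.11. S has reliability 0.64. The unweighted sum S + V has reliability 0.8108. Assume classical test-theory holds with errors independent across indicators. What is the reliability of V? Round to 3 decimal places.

0.940

Var(S+V) = 2 + 2·0.11 = 2.220.
True-score variance = ρ_S + ρ_V + 2·0.11, so 0.8108 = (0.64 + ρ_V + 0.22) / 2.220.
ρ_V = 0.8108·2.220 − 0.64 − 0.22 = 0.940.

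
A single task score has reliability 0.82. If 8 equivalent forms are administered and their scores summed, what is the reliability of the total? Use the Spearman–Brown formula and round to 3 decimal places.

ρ_k = kρ / (1 + (k−1)ρ) = 8·0.82 / (1 + 7·0.82) = 6.560 / 6.740 = 0.973.

0.973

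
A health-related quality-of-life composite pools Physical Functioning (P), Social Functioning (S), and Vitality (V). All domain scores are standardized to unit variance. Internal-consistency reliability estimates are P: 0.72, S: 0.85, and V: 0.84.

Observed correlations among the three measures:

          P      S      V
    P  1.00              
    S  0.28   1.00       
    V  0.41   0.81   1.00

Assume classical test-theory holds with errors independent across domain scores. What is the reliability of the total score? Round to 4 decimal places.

0.9017

Var(P+S+V) = 3 + 2·[0.28 + 0.41 + 0.81] = 3 + 3 = 6.
With uncorrelated errors the cross-covariances are all true-score covariance, so they carry over unchanged; only the diagonal terms shrink to ρᵢσᵢ².
True-score variance = [0.72 + 0.85 + 0.84] + 3 = 2.41 + 3 = 5.41.
Reliability = 5.41 / 6 = 0.9017.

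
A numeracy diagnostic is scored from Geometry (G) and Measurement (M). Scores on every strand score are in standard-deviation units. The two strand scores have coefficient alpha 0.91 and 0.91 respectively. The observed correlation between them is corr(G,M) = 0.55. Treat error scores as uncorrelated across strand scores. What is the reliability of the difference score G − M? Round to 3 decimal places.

Var(G−M) = 1 + 1 − 2·0.55 = 2 − 1.1 = 0.9.
With uncorrelated errors the cross-covariances are all true-score covariance, so they carry over unchanged; only the diagonal terms shrink to ρᵢσᵢ².
True-score variance = [0.91 + 0.91] − 1.1 = 1.82 − 1.1 = 0.72.
Reliability = 0.72 / 0.9 = 0.800.

0.800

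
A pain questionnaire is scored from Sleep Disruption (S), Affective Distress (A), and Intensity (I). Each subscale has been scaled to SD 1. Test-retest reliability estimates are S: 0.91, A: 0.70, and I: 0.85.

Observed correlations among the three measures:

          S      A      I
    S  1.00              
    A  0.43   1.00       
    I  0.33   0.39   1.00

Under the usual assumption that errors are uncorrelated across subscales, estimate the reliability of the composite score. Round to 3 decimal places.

0.898

Var(S+A+I) = 3 + 2·[0.43 + 0.33 + 0.39] = 3 + 2.3 = 5.3.
With uncorrelated errors the cross-covariances are all true-score covariance, so they carry over unchanged; only the diagonal terms shrink to ρᵢσᵢ².
True-score variance = [0.91 + 0.70 + 0.85] + 2.3 = 2.46 + 2.3 = 4.76.
Reliability = 4.76 / 5.3 = 0.898.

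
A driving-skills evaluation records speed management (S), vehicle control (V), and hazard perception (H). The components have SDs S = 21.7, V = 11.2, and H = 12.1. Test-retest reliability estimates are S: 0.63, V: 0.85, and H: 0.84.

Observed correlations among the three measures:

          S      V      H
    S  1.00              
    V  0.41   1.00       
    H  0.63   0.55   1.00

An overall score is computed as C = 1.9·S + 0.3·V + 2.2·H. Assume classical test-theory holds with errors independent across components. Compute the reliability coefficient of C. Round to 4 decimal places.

0.8147

Var(C) = 1.9²·21.7² + 0.3²·11.2² + 2.2²·12.1² + 2·[0.57·21.7·11.2·0.41 + 4.18·21.7·12.1·0.63 + 0.66·11.2·12.1·0.55] = 2419.83 + 1594.89 = 4014.71.
Because errors are independent across components, Cov(Tᵢ,Tⱼ) = Cov(Xᵢ,Xⱼ); the off-diagonal part of the true-score variance is the same as above.
True-score variance = [1.9²·21.7²·0.63 + 0.3²·11.2²·0.85 + 2.2²·12.1²·0.84] + 1594.89 = 1675.79 + 1594.89 = 3270.67.
Reliability = 3270.67 / 4014.71 = 0.8147.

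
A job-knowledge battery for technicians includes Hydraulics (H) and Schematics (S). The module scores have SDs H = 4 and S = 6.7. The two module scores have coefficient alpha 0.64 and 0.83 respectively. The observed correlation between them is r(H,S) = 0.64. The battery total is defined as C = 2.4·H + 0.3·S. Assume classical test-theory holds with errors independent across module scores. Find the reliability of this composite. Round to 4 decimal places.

Var(C) = 2.4²·4² + 0.3²·6.7² + 2·[0.72·4·6.7·0.64] = 96.2001 + 24.6989 = 120.899.
Because errors are independent across components, Cov(Tᵢ,Tⱼ) = Cov(Xᵢ,Xⱼ); the off-diagonal part of the true-score variance is the same as above.
True-score variance = [2.4²·4²·0.64 + 0.3²·6.7²·0.83] + 24.6989 = 62.3357 + 24.6989 = 87.0346.
Reliability = 87.0346 / 120.899 = 0.7199.

0.7199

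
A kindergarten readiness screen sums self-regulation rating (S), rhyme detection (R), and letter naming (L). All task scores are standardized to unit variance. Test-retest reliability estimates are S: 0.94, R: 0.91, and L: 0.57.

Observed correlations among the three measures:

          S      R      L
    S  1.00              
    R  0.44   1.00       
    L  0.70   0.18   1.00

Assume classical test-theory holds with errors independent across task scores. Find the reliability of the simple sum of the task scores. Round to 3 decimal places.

0.897

Var(S+R+L) = 3 + 2·[0.44 + 0.70 + 0.18] = 3 + 2.64 = 5.64.
Because errors are independent across components, Cov(Tᵢ,Tⱼ) = Cov(Xᵢ,Xⱼ); the off-diagonal part of the true-score variance is the same as above.
True-score variance = [0.94 + 0.91 + 0.57] + 2.64 = 2.42 + 2.64 = 5.06.
Reliability = 5.06 / 5.64 = 0.897.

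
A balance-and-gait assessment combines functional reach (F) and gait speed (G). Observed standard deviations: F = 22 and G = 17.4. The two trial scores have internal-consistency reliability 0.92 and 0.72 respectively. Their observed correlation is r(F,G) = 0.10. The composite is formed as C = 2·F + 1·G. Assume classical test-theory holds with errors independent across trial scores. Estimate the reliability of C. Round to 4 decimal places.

Var(C) = 2²·22² + 17.4² + 2·[2·22·17.4·0.10] = 2238.76 + 153.12 = 2391.88.
With uncorrelated errors the cross-covariances are all true-score covariance, so they carry over unchanged; only the diagonal terms shrink to ρᵢσᵢ².
True-score variance = [2²·22²·0.92 + 17.4²·0.72] + 153.12 = 1999.11 + 153.12 = 2152.23.
Reliability = 2152.23 / 2391.88 = 0.8998.

0.8998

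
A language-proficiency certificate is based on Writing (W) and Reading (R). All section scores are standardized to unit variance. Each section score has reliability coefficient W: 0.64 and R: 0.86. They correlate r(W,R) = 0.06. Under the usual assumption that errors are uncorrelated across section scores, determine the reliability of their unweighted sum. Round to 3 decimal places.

Var(W+R) = 2 + 2·[0.06] = 2 + 0.12 = 2.12.
With uncorrelated errors the cross-covariances are all true-score covariance, so they carry over unchanged; only the diagonal terms shrink to ρᵢσᵢ².
True-score variance = [0.64 + 0.86] + 0.12 = 1.5 + 0.12 = 1.62.
Reliability = 1.62 / 2.12 = 0.764.

0.764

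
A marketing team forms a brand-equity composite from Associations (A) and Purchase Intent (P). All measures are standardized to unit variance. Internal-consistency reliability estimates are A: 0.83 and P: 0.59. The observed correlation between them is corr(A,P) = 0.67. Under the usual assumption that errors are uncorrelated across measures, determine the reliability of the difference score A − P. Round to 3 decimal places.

0.121

Var(A−P) = 1 + 1 − 2·0.67 = 2 − 1.34 = 0.66.
Because errors are independent across components, Cov(Tᵢ,Tⱼ) = Cov(Xᵢ,Xⱼ); the off-diagonal part of the true-score variance is the same as above.
True-score variance = [0.83 + 0.59] − 1.34 = 1.42 − 1.34 = 0.08.
Reliability = 0.08 / 0.66 = 0.121.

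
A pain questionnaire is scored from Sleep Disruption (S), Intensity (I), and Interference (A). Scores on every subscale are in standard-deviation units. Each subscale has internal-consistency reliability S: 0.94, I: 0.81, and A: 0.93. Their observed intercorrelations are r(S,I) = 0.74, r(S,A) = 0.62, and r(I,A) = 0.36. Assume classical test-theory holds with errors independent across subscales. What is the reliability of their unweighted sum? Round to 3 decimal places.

Var(S+I+A) = 3 + 2·[0.74 + 0.62 + 0.36] = 3 + 3.44 = 6.44.
With uncorrelated errors the cross-covariances are all true-score covariance, so they carry over unchanged; only the diagonal terms shrink to ρᵢσᵢ².
True-score variance = [0.94 + 0.81 + 0.93] + 3.44 = 2.68 + 3.44 = 6.12.
Reliability = 6.12 / 6.44 = 0.950.

0.950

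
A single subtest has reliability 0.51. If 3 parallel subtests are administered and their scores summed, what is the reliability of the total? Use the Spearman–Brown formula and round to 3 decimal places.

ρ_k = kρ / (1 + (k−1)ρ) = 3·0.51 / (1 + 2·0.51) = 1.530 / 2.020 = 0.757.

0.757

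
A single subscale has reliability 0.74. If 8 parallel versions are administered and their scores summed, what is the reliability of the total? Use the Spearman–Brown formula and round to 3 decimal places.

0.958

ρ_k = kρ / (1 + (k−1)ρ) = 8·0.74 / (1 + 7·0.74) = 5.920 / 6.180 = 0.958.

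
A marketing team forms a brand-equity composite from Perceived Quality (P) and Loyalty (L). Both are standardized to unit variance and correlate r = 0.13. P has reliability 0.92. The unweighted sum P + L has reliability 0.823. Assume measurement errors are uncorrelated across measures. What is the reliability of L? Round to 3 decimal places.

Var(P+L) = 2 + 2·0.13 = 2.260.
True-score variance = ρ_P + ρ_L + 2·0.13, so 0.823 = (0.92 + ρ_L + 0.26) / 2.260.
ρ_L = 0.823·2.260 − 0.92 − 0.26 = 0.680.

0.680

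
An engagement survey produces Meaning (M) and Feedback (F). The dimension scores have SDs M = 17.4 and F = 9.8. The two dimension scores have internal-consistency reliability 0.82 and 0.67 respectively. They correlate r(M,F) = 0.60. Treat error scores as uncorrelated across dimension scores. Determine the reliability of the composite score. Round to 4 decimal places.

0.8572

Var(M+F) = 17.4² + 9.8² + 2·[17.4·9.8·0.60] = 398.8 + 204.624 = 603.424.
With uncorrelated errors the cross-covariances are all true-score covariance, so they carry over unchanged; only the diagonal terms shrink to ρᵢσᵢ².
True-score variance = [17.4²·0.82 + 9.8²·0.67] + 204.624 = 312.61 + 204.624 = 517.234.
Reliability = 517.234 / 603.424 = 0.8572.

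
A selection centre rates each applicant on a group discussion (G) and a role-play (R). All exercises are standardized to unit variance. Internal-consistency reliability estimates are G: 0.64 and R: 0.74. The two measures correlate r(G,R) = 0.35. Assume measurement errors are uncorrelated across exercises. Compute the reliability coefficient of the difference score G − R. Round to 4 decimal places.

0.5231

Var(G−R) = 1 + 1 − 2·0.35 = 2 − 0.7 = 1.3.
With uncorrelated errors the cross-covariances are all true-score covariance, so they carry over unchanged; only the diagonal terms shrink to ρᵢσᵢ².
True-score variance = [0.64 + 0.74] − 0.7 = 1.38 − 0.7 = 0.68.
Reliability = 0.68 / 1.3 = 0.5231.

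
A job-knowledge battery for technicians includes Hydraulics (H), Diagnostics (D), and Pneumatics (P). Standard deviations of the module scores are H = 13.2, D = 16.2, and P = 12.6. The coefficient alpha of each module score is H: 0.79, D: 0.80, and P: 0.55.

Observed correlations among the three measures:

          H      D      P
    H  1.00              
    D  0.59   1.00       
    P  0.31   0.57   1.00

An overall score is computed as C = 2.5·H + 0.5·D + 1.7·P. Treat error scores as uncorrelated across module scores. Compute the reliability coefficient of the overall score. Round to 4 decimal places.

0.8252

Var(C) = 2.5²·13.2² + 0.5²·16.2² + 1.7²·12.6² + 2·[1.25·13.2·16.2·0.59 + 4.25·13.2·12.6·0.31 + 0.85·16.2·12.6·0.57] = 1613.43 + 951.459 = 2564.89.
Because errors are independent across components, Cov(Tᵢ,Tⱼ) = Cov(Xᵢ,Xⱼ); the off-diagonal part of the true-score variance is the same as above.
True-score variance = [2.5²·13.2²·0.79 + 0.5²·16.2²·0.80 + 1.7²·12.6²·0.55] + 951.459 = 1165.15 + 951.459 = 2116.61.
Reliability = 2116.61 / 2564.89 = 0.8252.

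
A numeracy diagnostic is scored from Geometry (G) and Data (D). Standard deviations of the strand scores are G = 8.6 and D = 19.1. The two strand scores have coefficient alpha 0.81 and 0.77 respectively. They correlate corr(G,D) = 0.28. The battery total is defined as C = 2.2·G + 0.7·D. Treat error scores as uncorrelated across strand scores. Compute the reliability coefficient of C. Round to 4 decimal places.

Var(C) = 2.2²·8.6² + 0.7²·19.1² + 2·[1.54·8.6·19.1·0.28] = 536.723 + 141.658 = 678.381.
Because errors are independent across components, Cov(Tᵢ,Tⱼ) = Cov(Xᵢ,Xⱼ); the off-diagonal part of the true-score variance is the same as above.
True-score variance = [2.2²·8.6²·0.81 + 0.7²·19.1²·0.77] + 141.658 = 427.596 + 141.658 = 569.253.
Reliability = 569.253 / 678.381 = 0.8391.

0.8391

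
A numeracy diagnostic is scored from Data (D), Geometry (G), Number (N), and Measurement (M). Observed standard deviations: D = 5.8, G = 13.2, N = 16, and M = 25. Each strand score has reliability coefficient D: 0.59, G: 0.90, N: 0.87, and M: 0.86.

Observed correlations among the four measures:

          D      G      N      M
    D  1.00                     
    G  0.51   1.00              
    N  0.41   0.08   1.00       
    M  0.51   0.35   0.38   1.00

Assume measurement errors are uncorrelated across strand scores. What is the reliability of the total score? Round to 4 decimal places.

Var(D+G+N+M) = 5.8² + 13.2² + 16² + 25² + 2·[5.8·13.2·0.51 + 5.8·16·0.41 + 5.8·25·0.51 + 13.2·16·0.08 + 13.2·25·0.35 + 16·25·0.38] = 1088.88 + 870.879 = 1959.76.
With uncorrelated errors the cross-covariances are all true-score covariance, so they carry over unchanged; only the diagonal terms shrink to ρᵢσᵢ².
True-score variance = [5.8²·0.59 + 13.2²·0.90 + 16²·0.87 + 25²·0.86] + 870.879 = 936.884 + 870.879 = 1807.76.
Reliability = 1807.76 / 1959.76 = 0.9224.

0.9224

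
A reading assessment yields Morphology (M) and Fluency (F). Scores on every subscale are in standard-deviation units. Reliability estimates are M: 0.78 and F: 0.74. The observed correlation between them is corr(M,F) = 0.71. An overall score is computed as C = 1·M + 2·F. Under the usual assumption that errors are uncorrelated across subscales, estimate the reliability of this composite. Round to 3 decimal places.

0.839

Var(C) = 1 + 2² + 2·[2·0.71] = 5 + 2.84 = 7.84.
With uncorrelated errors the cross-covariances are all true-score covariance, so they carry over unchanged; only the diagonal terms shrink to ρᵢσᵢ².
True-score variance = [0.78 + 2²·0.74] + 2.84 = 3.74 + 2.84 = 6.58.
Reliability = 6.58 / 7.84 = 0.839.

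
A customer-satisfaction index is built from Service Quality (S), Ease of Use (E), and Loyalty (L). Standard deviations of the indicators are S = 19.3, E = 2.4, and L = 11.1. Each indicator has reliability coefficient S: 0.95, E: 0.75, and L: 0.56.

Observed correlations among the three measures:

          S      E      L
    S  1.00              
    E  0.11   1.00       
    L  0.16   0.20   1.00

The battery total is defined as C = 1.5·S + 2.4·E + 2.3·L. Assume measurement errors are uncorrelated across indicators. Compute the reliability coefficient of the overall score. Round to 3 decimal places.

Var(C) = 1.5²·19.3² + 2.4²·2.4² + 2.3²·11.1² + 2·[3.6·19.3·2.4·0.11 + 3.45·19.3·11.1·0.16 + 5.52·2.4·11.1·0.20] = 1523.06 + 332.016 = 1855.08.
With uncorrelated errors the cross-covariances are all true-score covariance, so they carry over unchanged; only the diagonal terms shrink to ρᵢσᵢ².
True-score variance = [1.5²·19.3²·0.95 + 2.4²·2.4²·0.75 + 2.3²·11.1²·0.56] + 332.016 = 1186.08 + 332.016 = 1518.09.
Reliability = 1518.09 / 1855.08 = 0.818.

0.818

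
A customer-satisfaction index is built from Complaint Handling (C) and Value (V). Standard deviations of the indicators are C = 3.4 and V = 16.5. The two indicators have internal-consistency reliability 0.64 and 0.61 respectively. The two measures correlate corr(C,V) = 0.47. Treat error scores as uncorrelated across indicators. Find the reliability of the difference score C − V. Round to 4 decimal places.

Var(C−V) = 3.4² + 16.5² − 2·3.4·16.5·0.47 = 283.81 − 52.734 = 231.076.
Because errors are independent across components, Cov(Tᵢ,Tⱼ) = Cov(Xᵢ,Xⱼ); the off-diagonal part of the true-score variance is the same as above.
True-score variance = [3.4²·0.64 + 16.5²·0.61] − 52.734 = 173.471 − 52.734 = 120.737.
Reliability = 120.737 / 231.076 = 0.5225.

0.5225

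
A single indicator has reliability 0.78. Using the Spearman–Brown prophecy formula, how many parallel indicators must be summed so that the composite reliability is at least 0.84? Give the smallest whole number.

2

k ≥ ρ*(1−ρ₁)/(ρ₁(1−ρ*)) = 0.84·0.22 / (0.78·0.16) = 1.481.
Smallest integer k = 2.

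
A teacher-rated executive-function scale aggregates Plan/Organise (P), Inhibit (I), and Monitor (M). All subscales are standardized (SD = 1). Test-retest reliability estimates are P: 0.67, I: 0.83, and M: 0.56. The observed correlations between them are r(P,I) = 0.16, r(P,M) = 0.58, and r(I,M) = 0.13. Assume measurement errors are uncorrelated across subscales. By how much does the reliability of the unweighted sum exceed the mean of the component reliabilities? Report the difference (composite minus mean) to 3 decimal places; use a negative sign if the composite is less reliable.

0.115

Var(sum) = 3 + 1.74 = 4.74; true-score variance = 2.06 + 1.74 = 3.8; composite reliability = 0.8017.
Mean component reliability = 0.6867.
Difference = 0.8017 − 0.6867 = 0.115.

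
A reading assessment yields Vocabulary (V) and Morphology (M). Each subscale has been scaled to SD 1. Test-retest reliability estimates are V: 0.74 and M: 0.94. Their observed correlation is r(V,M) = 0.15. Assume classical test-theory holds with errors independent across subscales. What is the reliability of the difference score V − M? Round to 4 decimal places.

Var(V−M) = 1 + 1 − 2·0.15 = 2 − 0.3 = 1.7.
Under uncorrelated errors the observed covariances equal the true-score covariances, so only the own-variance terms attenuate.
True-score variance = [0.74 + 0.94] − 0.3 = 1.68 − 0.3 = 1.38.
Reliability = 1.38 / 1.7 = 0.8118.

0.8118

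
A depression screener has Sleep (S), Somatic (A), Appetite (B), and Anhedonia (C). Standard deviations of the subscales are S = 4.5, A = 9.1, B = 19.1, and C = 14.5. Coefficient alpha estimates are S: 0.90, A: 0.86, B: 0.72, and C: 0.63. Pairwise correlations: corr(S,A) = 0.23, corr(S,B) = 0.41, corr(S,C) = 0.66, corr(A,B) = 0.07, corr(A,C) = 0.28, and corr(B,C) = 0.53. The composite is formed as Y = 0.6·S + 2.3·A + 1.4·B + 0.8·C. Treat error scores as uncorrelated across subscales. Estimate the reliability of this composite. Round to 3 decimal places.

0.841

Var(Y) = 0.6²·4.5² + 2.3²·9.1² + 1.4²·19.1² + 0.8²·14.5² + 2·[1.38·4.5·9.1·0.23 + 0.84·4.5·19.1·0.41 + 0.48·4.5·14.5·0.66 + 3.22·9.1·19.1·0.07 + 1.84·9.1·14.5·0.28 + 1.12·19.1·14.5·0.53] = 1294.94 + 669.65 = 1964.59.
Under uncorrelated errors the observed covariances equal the true-score covariances, so only the own-variance terms attenuate.
True-score variance = [0.6²·4.5²·0.90 + 2.3²·9.1²·0.86 + 1.4²·19.1²·0.72 + 0.8²·14.5²·0.63] + 669.65 = 982.889 + 669.65 = 1652.54.
Reliability = 1652.54 / 1964.59 = 0.841.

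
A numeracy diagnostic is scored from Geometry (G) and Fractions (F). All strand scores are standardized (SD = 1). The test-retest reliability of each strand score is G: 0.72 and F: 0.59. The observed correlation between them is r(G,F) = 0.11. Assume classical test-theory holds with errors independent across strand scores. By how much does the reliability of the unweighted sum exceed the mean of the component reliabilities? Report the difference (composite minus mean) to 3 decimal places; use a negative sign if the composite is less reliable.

0.034

Var(sum) = 2 + 0.22 = 2.22; true-score variance = 1.31 + 0.22 = 1.53; composite reliability = 0.6892.
Mean component reliability = 0.6550.
Difference = 0.6892 − 0.6550 = 0.034.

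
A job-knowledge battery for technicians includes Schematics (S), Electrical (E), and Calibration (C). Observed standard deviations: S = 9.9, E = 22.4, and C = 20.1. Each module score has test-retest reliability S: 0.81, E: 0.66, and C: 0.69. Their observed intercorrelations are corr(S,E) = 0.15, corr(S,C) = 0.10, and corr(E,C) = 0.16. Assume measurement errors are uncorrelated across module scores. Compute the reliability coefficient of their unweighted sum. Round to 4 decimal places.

Var(S+E+C) = 9.9² + 22.4² + 20.1² + 2·[9.9·22.4·0.15 + 9.9·20.1·0.10 + 22.4·20.1·0.16] = 1003.78 + 250.403 = 1254.18.
Because errors are independent across components, Cov(Tᵢ,Tⱼ) = Cov(Xᵢ,Xⱼ); the off-diagonal part of the true-score variance is the same as above.
True-score variance = [9.9²·0.81 + 22.4²·0.66 + 20.1²·0.69] + 250.403 = 689.317 + 250.403 = 939.719.
Reliability = 939.719 / 1254.18 = 0.7493.

0.7493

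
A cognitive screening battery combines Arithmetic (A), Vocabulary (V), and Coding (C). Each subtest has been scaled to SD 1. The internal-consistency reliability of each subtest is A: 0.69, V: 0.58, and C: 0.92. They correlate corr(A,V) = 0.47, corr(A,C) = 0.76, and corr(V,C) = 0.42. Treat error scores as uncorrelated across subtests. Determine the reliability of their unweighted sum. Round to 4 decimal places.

0.8714

Var(A+V+C) = 3 + 2·[0.47 + 0.76 + 0.42] = 3 + 3.3 = 6.3.
Under uncorrelated errors the observed covariances equal the true-score covariances, so only the own-variance terms attenuate.
True-score variance = [0.69 + 0.58 + 0.92] + 3.3 = 2.19 + 3.3 = 5.49.
Reliability = 5.49 / 6.3 = 0.8714.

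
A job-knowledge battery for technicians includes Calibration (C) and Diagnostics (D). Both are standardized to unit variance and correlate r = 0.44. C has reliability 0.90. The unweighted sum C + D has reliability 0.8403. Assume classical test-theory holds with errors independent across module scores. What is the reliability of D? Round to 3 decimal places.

Var(C+D) = 2 + 2·0.44 = 2.880.
True-score variance = ρ_C + ρ_D + 2·0.44, so 0.8403 = (0.90 + ρ_D + 0.88) / 2.880.
ρ_D = 0.8403·2.880 − 0.90 − 0.88 = 0.640.

0.640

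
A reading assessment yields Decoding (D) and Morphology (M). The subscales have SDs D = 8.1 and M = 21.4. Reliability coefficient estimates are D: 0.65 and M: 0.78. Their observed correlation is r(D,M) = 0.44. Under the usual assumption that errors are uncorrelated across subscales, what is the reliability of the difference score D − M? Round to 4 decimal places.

Var(D−M) = 8.1² + 21.4² − 2·8.1·21.4·0.44 = 523.57 − 152.539 = 371.031.
Under uncorrelated errors the observed covariances equal the true-score covariances, so only the own-variance terms attenuate.
True-score variance = [8.1²·0.65 + 21.4²·0.78] − 152.539 = 399.855 − 152.539 = 247.316.
Reliability = 247.316 / 371.031 = 0.6666.

0.6666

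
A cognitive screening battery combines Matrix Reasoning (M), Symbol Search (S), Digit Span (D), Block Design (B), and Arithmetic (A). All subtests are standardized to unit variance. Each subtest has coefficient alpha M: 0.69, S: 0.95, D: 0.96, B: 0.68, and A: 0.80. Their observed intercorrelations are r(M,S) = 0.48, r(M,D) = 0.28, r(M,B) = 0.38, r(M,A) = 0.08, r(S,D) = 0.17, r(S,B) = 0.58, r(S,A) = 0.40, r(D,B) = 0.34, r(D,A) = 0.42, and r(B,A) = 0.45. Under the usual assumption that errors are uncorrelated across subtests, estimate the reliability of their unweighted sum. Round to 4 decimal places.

Var(M+S+D+B+A) = 5 + 2·[0.48 + 0.28 + 0.38 + 0.08 + 0.17 + 0.58 + 0.40 + 0.34 + 0.42 + 0.45] = 5 + 7.16 = 12.16.
Because errors are independent across components, Cov(Tᵢ,Tⱼ) = Cov(Xᵢ,Xⱼ); the off-diagonal part of the true-score variance is the same as above.
True-score variance = [0.69 + 0.95 + 0.96 + 0.68 + 0.80] + 7.16 = 4.08 + 7.16 = 11.24.
Reliability = 11.24 / 12.16 = 0.9243.

0.9243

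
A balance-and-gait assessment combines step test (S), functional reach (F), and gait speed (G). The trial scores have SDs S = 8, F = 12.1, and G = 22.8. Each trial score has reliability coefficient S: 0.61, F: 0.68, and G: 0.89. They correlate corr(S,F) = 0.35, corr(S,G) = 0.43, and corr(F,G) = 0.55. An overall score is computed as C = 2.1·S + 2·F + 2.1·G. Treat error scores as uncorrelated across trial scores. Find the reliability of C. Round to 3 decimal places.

Var(C) = 2.1²·8² + 2²·12.1² + 2.1²·22.8² + 2·[4.2·8·12.1·0.35 + 4.41·8·22.8·0.43 + 4.2·12.1·22.8·0.55] = 3160.37 + 2250.93 = 5411.3.
Under uncorrelated errors the observed covariances equal the true-score covariances, so only the own-variance terms attenuate.
True-score variance = [2.1²·8²·0.61 + 2²·12.1²·0.68 + 2.1²·22.8²·0.89] + 2250.93 = 2610.72 + 2250.93 = 4861.65.
Reliability = 4861.65 / 5411.3 = 0.898.

0.898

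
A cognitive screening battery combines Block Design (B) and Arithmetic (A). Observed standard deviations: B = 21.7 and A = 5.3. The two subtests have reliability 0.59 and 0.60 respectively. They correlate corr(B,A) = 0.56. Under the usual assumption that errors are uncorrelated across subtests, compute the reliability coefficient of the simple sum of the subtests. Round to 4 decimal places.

Var(B+A) = 21.7² + 5.3² + 2·[21.7·5.3·0.56] = 498.98 + 128.811 = 627.791.
Under uncorrelated errors the observed covariances equal the true-score covariances, so only the own-variance terms attenuate.
True-score variance = [21.7²·0.59 + 5.3²·0.60] + 128.811 = 294.679 + 128.811 = 423.49.
Reliability = 423.49 / 627.791 = 0.6746.

0.6746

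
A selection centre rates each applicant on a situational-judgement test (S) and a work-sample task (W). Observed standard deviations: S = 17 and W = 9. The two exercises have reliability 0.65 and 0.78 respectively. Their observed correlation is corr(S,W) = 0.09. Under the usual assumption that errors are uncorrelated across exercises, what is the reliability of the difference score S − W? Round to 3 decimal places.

Var(S−W) = 17² + 9² − 2·17·9·0.09 = 370 − 27.54 = 342.46.
Because errors are independent across components, Cov(Tᵢ,Tⱼ) = Cov(Xᵢ,Xⱼ); the off-diagonal part of the true-score variance is the same as above.
True-score variance = [17²·0.65 + 9²·0.78] − 27.54 = 251.03 − 27.54 = 223.49.
Reliability = 223.49 / 342.46 = 0.653.

0.653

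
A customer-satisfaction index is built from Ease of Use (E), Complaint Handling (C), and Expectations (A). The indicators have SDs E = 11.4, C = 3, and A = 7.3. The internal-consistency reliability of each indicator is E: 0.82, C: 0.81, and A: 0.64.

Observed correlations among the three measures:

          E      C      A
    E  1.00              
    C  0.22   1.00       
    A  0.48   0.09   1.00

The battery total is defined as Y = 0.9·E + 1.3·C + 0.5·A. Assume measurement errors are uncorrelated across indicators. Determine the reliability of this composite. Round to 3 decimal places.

Var(Y) = 0.9²·11.4² + 1.3²·3² + 0.5²·7.3² + 2·[1.17·11.4·3·0.22 + 0.45·11.4·7.3·0.48 + 0.65·3·7.3·0.09] = 133.8 + 56.1195 = 189.92.
With uncorrelated errors the cross-covariances are all true-score covariance, so they carry over unchanged; only the diagonal terms shrink to ρᵢσᵢ².
True-score variance = [0.9²·11.4²·0.82 + 1.3²·3²·0.81 + 0.5²·7.3²·0.64] + 56.1195 = 107.166 + 56.1195 = 163.285.
Reliability = 163.285 / 189.92 = 0.860.

0.860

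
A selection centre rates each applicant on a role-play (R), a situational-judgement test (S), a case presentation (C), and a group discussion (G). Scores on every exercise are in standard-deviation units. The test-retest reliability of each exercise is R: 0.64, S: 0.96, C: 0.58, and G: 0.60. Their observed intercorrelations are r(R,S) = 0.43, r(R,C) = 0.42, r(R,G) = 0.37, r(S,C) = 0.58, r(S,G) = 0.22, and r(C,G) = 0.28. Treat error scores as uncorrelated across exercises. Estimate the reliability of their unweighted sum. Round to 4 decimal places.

0.8581

Var(R+S+C+G) = 4 + 2·[0.43 + 0.42 + 0.37 + 0.58 + 0.22 + 0.28] = 4 + 4.6 = 8.6.
Under uncorrelated errors the observed covariances equal the true-score covariances, so only the own-variance terms attenuate.
True-score variance = [0.64 + 0.96 + 0.58 + 0.60] + 4.6 = 2.78 + 4.6 = 7.38.
Reliability = 7.38 / 8.6 = 0.8581.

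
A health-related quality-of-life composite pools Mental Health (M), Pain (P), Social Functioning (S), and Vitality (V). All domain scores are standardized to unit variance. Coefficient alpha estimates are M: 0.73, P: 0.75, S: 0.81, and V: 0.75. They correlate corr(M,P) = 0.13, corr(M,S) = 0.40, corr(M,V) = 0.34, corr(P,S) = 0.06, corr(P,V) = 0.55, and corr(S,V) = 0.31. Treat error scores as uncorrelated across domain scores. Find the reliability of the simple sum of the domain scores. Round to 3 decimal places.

Var(M+P+S+V) = 4 + 2·[0.13 + 0.40 + 0.34 + 0.06 + 0.55 + 0.31] = 4 + 3.58 = 7.58.
Under uncorrelated errors the observed covariances equal the true-score covariances, so only the own-variance terms attenuate.
True-score variance = [0.73 + 0.75 + 0.81 + 0.75] + 3.58 = 3.04 + 3.58 = 6.62.
Reliability = 6.62 / 7.58 = 0.873.

0.873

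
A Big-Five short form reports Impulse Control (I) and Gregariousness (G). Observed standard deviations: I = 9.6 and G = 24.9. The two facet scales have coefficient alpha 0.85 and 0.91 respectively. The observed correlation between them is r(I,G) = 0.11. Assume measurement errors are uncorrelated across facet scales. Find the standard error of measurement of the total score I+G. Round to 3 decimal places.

8.344

Var(total) = 712.17 + 52.5888 = 764.759.
True-score variance = 642.545 + 52.5888 = 695.134, so reliability = 0.9090.
Error variance = 764.759 − 695.134 = 69.6249; SEM = √69.6249 = 8.344.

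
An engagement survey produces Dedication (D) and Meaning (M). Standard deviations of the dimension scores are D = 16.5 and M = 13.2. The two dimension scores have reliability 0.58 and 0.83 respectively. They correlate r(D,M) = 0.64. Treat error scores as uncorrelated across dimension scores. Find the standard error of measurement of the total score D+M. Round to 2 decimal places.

Var(total) = 446.49 + 278.784 = 725.274.
True-score variance = 302.524 + 278.784 = 581.308, so reliability = 0.8015.
Error variance = 725.274 − 581.308 = 143.966; SEM = √143.966 = 12.00.

12.00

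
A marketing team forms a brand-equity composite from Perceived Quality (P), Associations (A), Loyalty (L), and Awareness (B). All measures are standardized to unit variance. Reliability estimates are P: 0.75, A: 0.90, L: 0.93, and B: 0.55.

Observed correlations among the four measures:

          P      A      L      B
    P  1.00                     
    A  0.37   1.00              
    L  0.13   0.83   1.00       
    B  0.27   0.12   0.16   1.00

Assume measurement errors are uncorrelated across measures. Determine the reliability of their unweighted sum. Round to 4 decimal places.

0.8879

Var(P+A+L+B) = 4 + 2·[0.37 + 0.13 + 0.27 + 0.83 + 0.12 + 0.16] = 4 + 3.76 = 7.76.
Under uncorrelated errors the observed covariances equal the true-score covariances, so only the own-variance terms attenuate.
True-score variance = [0.75 + 0.90 + 0.93 + 0.55] + 3.76 = 3.13 + 3.76 = 6.89.
Reliability = 6.89 / 7.76 = 0.8879.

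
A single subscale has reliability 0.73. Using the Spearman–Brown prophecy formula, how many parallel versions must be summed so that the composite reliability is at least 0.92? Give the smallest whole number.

5

k ≥ ρ*(1−ρ₁)/(ρ₁(1−ρ*)) = 0.92·0.27 / (0.73·0.08) = 4.253.
Smallest integer k = 5.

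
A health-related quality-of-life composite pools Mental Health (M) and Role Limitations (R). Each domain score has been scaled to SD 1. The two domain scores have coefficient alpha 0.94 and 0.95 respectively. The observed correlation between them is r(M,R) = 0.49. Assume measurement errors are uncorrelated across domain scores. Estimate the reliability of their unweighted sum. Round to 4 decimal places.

Var(M+R) = 2 + 2·[0.49] = 2 + 0.98 = 2.98.
Because errors are independent across components, Cov(Tᵢ,Tⱼ) = Cov(Xᵢ,Xⱼ); the off-diagonal part of the true-score variance is the same as above.
True-score variance = [0.94 + 0.95] + 0.98 = 1.89 + 0.98 = 2.87.
Reliability = 2.87 / 2.98 = 0.9631.

0.9631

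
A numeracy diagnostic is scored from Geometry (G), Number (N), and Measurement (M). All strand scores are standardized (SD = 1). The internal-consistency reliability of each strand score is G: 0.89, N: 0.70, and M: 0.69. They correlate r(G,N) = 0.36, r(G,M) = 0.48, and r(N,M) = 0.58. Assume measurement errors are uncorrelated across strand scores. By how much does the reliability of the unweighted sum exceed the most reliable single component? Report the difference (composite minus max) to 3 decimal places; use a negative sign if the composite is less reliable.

Var(sum) = 3 + 2.84 = 5.84; true-score variance = 2.28 + 2.84 = 5.12; composite reliability = 0.8767.
Max component reliability = 0.8900.
Difference = 0.8767 − 0.8900 = -0.013.

-0.013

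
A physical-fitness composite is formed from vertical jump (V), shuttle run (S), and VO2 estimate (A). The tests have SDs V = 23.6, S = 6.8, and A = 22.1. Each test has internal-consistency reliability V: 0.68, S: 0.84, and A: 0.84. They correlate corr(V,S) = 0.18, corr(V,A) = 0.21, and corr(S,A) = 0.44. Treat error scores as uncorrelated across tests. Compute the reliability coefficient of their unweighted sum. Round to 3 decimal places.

Var(V+S+A) = 23.6² + 6.8² + 22.1² + 2·[23.6·6.8·0.18 + 23.6·22.1·0.21 + 6.8·22.1·0.44] = 1091.61 + 409.074 = 1500.68.
With uncorrelated errors the cross-covariances are all true-score covariance, so they carry over unchanged; only the diagonal terms shrink to ρᵢσᵢ².
True-score variance = [23.6²·0.68 + 6.8²·0.84 + 22.1²·0.84] + 409.074 = 827.839 + 409.074 = 1236.91.
Reliability = 1236.91 / 1500.68 = 0.824.

0.824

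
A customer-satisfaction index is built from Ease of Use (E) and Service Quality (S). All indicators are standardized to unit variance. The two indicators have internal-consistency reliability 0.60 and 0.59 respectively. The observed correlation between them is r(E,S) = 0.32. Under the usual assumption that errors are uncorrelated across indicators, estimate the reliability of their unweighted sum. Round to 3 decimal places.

0.693

Var(E+S) = 2 + 2·[0.32] = 2 + 0.64 = 2.64.
Because errors are independent across components, Cov(Tᵢ,Tⱼ) = Cov(Xᵢ,Xⱼ); the off-diagonal part of the true-score variance is the same as above.
True-score variance = [0.60 + 0.59] + 0.64 = 1.19 + 0.64 = 1.83.
Reliability = 1.83 / 2.64 = 0.693.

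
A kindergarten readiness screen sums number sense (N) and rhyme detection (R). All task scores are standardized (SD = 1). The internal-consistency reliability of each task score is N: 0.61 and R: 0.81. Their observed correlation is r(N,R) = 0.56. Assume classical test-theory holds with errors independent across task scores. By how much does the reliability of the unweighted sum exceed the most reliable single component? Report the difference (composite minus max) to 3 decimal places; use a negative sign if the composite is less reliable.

Var(sum) = 2 + 1.12 = 3.12; true-score variance = 1.42 + 1.12 = 2.54; composite reliability = 0.8141.
Max component reliability = 0.8100.
Difference = 0.8141 − 0.8100 = 0.004.

0.004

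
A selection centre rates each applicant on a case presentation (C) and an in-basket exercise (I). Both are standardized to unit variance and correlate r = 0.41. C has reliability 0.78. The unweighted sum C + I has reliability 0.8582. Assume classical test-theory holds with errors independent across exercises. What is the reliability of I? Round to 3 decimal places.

0.820

Var(C+I) = 2 + 2·0.41 = 2.820.
True-score variance = ρ_C + ρ_I + 2·0.41, so 0.8582 = (0.78 + ρ_I + 0.82) / 2.820.
ρ_I = 0.8582·2.820 − 0.78 − 0.82 = 0.820.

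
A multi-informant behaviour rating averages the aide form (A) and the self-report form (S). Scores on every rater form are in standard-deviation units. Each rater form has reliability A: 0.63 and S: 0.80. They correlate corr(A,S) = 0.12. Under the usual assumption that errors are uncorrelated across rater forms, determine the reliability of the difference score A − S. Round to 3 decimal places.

0.676

Var(A−S) = 1 + 1 − 2·0.12 = 2 − 0.24 = 1.76.
Under uncorrelated errors the observed covariances equal the true-score covariances, so only the own-variance terms attenuate.
True-score variance = [0.63 + 0.80] − 0.24 = 1.43 − 0.24 = 1.19.
Reliability = 1.19 / 1.76 = 0.676.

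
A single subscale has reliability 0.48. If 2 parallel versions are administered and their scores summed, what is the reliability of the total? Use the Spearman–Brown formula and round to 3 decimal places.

ρ_k = kρ / (1 + (k−1)ρ) = 2·0.48 / (1 + 1·0.48) = 0.960 / 1.480 = 0.649.

0.649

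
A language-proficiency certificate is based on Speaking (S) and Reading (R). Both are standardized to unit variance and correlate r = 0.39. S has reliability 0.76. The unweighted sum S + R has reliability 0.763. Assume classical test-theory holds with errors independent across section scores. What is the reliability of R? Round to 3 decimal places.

Var(S+R) = 2 + 2·0.39 = 2.780.
True-score variance = ρ_S + ρ_R + 2·0.39, so 0.763 = (0.76 + ρ_R + 0.78) / 2.780.
ρ_R = 0.763·2.780 − 0.76 − 0.78 = 0.581.

0.581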